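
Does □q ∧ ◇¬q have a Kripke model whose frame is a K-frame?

Unsatisfiable

1. □q ∧ ◇¬q, w0
2. □q, w0
3. ◇¬q, w0
4. ¬q, w1
5. q, w1
Accessibility: w0Rw1
Branch closes: q and ¬q both at w1.
(One branch shown.) All branches close.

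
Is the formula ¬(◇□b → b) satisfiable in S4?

Yes, satisfiable

1. ¬(◇□b → b), u
2. ◇□b, u
3. ¬b, u
4. □b, v
5. b, v
Accessibility: uRu, uRv, vRv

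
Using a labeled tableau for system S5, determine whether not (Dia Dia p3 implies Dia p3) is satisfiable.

1. not (Dia Dia p3 implies Dia p3), w0
2. Dia Dia p3, w0   [neg-implies-rule on 1]
3. not Dia p3, w0   [neg-implies-rule on 1]
4. not p3, w0   [neg-Dia-rule on 3 via w0Rw0]
5. Dia p3, w1   [Dia-rule on 2: fresh world w1, w0Rw1]
6. not p3, w1   [neg-Dia-rule on 3 via w0Rw1]
7. p3, w2   [Dia-rule on 5: fresh world w2, w1Rw2]
8. not p3, w2   [neg-Dia-rule on 3 via w0Rw2]
Accessibility: w0Rw0, w0Rw1, w0Rw2, w1Rw0, w1Rw1, w1Rw2, w2Rw0, w2Rw1, w2Rw2
Branch closes: p3 and not p3 both at w2.
All branches of the tableau close; one closing branch shown above.

No, unsatisfiable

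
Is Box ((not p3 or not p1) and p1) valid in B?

Tableau for the negation not Box ((not p3 or not p1) and p1):
1. not Box ((not p3 or not p1) and p1), 0
2. not ((not p3 or not p1) and p1), 1
3. not p1, 1
Accessibility: 0R0, 0R1, 1R0, 1R1
The negation has an open branch (countermodel exists).

No, not valid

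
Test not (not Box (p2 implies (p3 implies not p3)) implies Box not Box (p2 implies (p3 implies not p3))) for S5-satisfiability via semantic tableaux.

No, unsatisfiable

1. not (not Box (p2 implies (p3 implies not p3)) implies Box not Box (p2 implies (p3 implies not p3))), w0
2. not Box (p2 implies (p3 implies not p3)), w0
3. not Box not Box (p2 implies (p3 implies not p3)), w0
4. not (p2 implies (p3 implies not p3)), w1
5. p2, w1
6. not (p3 implies not p3), w1
7. p3, w1
8. Box (p2 implies (p3 implies not p3)), w2
9. p2 implies (p3 implies not p3), w0
10. p2 implies (p3 implies not p3), w1
11. p2 implies (p3 implies not p3), w2
12. p3 implies not p3, w0
13. p3 implies not p3, w1
14. p3 implies not p3, w2
15. not p3, w0
16. not p3, w1
Accessibility: w0Rw0, w0Rw1, w0Rw2, w1Rw0, w1Rw1, w1Rw2, w2Rw0, w2Rw1, w2Rw2
Branch closes: p3 and not p3 both at w1.
All branches of the tableau close; one closing branch shown above.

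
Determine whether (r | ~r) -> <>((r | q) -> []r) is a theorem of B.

Tableau for the negation ~((r | ~r) -> <>((r | q) -> []r)):
1. ~((r | ~r) -> <>((r | q) -> []r)), u
2. r | ~r, u   [~->-rule on 1]
3. ~<>((r | q) -> []r), u   [~->-rule on 1]
4. ~((r | q) -> []r), u   [~<>-rule on 3 via uRu]
5. r | q, u   [~->-rule on 4]
6. ~[]r, u   [~->-rule on 4]
7. ~r, u   [|-rule on 2 (branches; this branch)]
8. q, u   [|-rule on 5 (branches; this branch)]
9. ~r, v   [~[]-rule on 6: fresh world v, uRv]
10. ~((r | q) -> []r), v   [~<>-rule on 3 via uRv]
11. r | q, v   [~->-rule on 10]
12. ~[]r, v   [~->-rule on 10]
13. q, v   [|-rule on 11 (branches; this branch)]
14. ~r, w   [~[]-rule on 12: fresh world w, vRw]
Accessibility: uRu, uRv, vRu, vRv, vRw, wRv, wRw
The negation has an open branch (countermodel exists).

No, not valid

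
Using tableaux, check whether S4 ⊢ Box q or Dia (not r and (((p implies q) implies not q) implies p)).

No, not valid

Tableau for the negation not (Box q or Dia (not r and (((p implies q) implies not q) implies p))):
1. not (Box q or Dia (not r and (((p implies q) implies not q) implies p))), u
2. not Box q, u   [neg-or-rule on 1]
3. not Dia (not r and (((p implies q) implies not q) implies p)), u   [neg-or-rule on 1]
4. not (not r and (((p implies q) implies not q) implies p)), u   [neg-Dia-rule on 3 via uRu]
5. not (((p implies q) implies not q) implies p), u   [neg-and-rule on 4 (branches; this branch)]
6. (p implies q) implies not q, u   [neg-implies-rule on 5]
7. not p, u   [neg-implies-rule on 5]
8. not q, u   [implies-rule on 6 (branches; this branch)]
9. not q, v   [neg-Box-rule on 2: fresh world v, uRv]
10. not (not r and (((p implies q) implies not q) implies p)), v   [neg-Dia-rule on 3 via uRv]
11. not (((p implies q) implies not q) implies p), v   [neg-and-rule on 10 (branches; this branch)]
12. (p implies q) implies not q, v   [neg-implies-rule on 11]
13. not p, v   [neg-implies-rule on 11]
Accessibility: uRu, uRv, vRv
The negation has an open branch (countermodel exists).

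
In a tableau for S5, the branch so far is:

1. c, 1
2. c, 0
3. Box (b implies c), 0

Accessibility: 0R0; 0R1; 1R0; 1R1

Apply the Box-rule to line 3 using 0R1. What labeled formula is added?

b implies c, 1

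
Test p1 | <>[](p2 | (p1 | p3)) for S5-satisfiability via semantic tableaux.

1. p1 | <>[](p2 | (p1 | p3)), w0
2. <>[](p2 | (p1 | p3)), w0   [|-rule on 1 (branches; this branch)]
3. [](p2 | (p1 | p3)), w1   [<>-rule on 2: fresh world w1, w0Rw1]
4. p2 | (p1 | p3), w0   [[]-rule on 3 via w1Rw0]
5. p2 | (p1 | p3), w1   [[]-rule on 3 via w1Rw1]
6. p1 | p3, w0   [|-rule on 4 (branches; this branch)]
7. p1 | p3, w1   [|-rule on 5 (branches; this branch)]
8. p3, w0   [|-rule on 6 (branches; this branch)]
9. p3, w1   [|-rule on 7 (branches; this branch)]
Accessibility: w0Rw0, w0Rw1, w1Rw0, w1Rw1

Yes, satisfiable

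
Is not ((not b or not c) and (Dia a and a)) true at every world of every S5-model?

Invalid (countermodel exists)

Tableau for the negation (not b or not c) and (Dia a and a):
1. (not b or not c) and (Dia a and a), 0
2. not b or not c, 0
3. Dia a and a, 0
4. Dia a, 0
5. a, 0
6. not c, 0
7. a, 1
Accessibility: 0R0, 0R1, 1R0, 1R1
The negation has an open branch (countermodel exists).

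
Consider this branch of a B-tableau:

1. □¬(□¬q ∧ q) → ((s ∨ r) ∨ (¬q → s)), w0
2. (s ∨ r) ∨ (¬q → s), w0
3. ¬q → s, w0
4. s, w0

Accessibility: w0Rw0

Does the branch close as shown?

There is no literal clash: for every atom and world, at most one sign appears.

Not closed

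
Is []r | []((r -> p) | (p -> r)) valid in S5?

Valid

Tableau for the negation ~([]r | []((r -> p) | (p -> r))):
1. ~([]r | []((r -> p) | (p -> r))), u
2. ~[]r, u
3. ~[]((r -> p) | (p -> r)), u
4. ~r, v
5. ~((r -> p) | (p -> r)), w
6. ~(r -> p), w
7. ~(p -> r), w
8. r, w
9. ~p, w
10. p, w
11. ~r, w
Accessibility: uRu, uRv, uRw, vRu, vRv, vRw, wRu, wRv, wRw
Branch closes: p and ~p both at w.
Every branch of the negation's tableau closes; the branch above is one of them.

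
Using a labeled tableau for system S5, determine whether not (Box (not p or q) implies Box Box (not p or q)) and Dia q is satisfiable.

1. not (Box (not p or q) implies Box Box (not p or q)) and Dia q, 0
2. not (Box (not p or q) implies Box Box (not p or q)), 0
3. Dia q, 0
4. Box (not p or q), 0
5. not Box Box (not p or q), 0
6. not p or q, 0
7. q, 0
8. q, 1
9. not p or q, 1
10. not Box (not p or q), 2
11. not p or q, 2
12. q, 2
13. not (not p or q), 3
14. p, 3
15. not q, 3
16. not p or q, 3
17. q, 3
Accessibility: 0R0, 0R1, 0R2, 0R3, 1R0, 1R1, 1R2, 1R3, 2R0, 2R1, 2R2, 2R3, 3R0, 3R1, 3R2, 3R3
Branch closes: q and not q both at 3.
(One branch shown.) All branches close.

No, unsatisfiable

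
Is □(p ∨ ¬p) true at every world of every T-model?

Valid in T

Tableau for the negation ¬□(p ∨ ¬p):
1. ¬□(p ∨ ¬p), w0
2. ¬(p ∨ ¬p), w1
3. ¬p, w1
4. p, w1
Accessibility: w0Rw0, w0Rw1, w1Rw1
Branch closes: p and ¬p both at w1.
All branches of the negation close; one closing branch shown above.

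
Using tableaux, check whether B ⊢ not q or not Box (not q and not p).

Valid

Tableau for the negation not (not q or not Box (not q and not p)):
1. not (not q or not Box (not q and not p)), u
2. q, u   [neg-or-rule on 1]
3. Box (not q and not p), u   [neg-or-rule on 1]
4. not q and not p, u   [Box-rule on 3 via uRu]
5. not q, u   [and-rule on 4]
6. not p, u   [and-rule on 4]
Accessibility: uRu
Branch closes: q and not q both at u.
Every branch of the negation's tableau closes; the branch above is one of them.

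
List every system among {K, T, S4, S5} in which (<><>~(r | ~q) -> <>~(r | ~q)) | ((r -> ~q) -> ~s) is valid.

T-tableau for the negation ~((<><>~(r | ~q) -> <>~(r | ~q)) | ((r -> ~q) -> ~s)):
1. ~((<><>~(r | ~q) -> <>~(r | ~q)) | ((r -> ~q) -> ~s)), w0
2. ~(<><>~(r | ~q) -> <>~(r | ~q)), w0
3. ~((r -> ~q) -> ~s), w0
4. <><>~(r | ~q), w0
5. ~<>~(r | ~q), w0
6. r -> ~q, w0
7. s, w0
8. r | ~q, w0
9. ~q, w0
10. <>~(r | ~q), w1
11. r | ~q, w1
12. ~q, w1
13. ~(r | ~q), w2
14. ~r, w2
15. q, w2
Accessibility: w0Rw0, w0Rw1, w1Rw1, w1Rw2, w2Rw2
Complete open branch: countermodel on a T-frame, so not valid in T, nor in K (the same frame is also a K-frame).
S4-tableau for the negation ~((<><>~(r | ~q) -> <>~(r | ~q)) | ((r -> ~q) -> ~s)):
1. ~((<><>~(r | ~q) -> <>~(r | ~q)) | ((r -> ~q) -> ~s)), w0
2. ~(<><>~(r | ~q) -> <>~(r | ~q)), w0
3. ~((r -> ~q) -> ~s), w0
4. <><>~(r | ~q), w0
5. ~<>~(r | ~q), w0
6. r -> ~q, w0
7. s, w0
8. r | ~q, w0
9. ~q, w0
10. <>~(r | ~q), w1
11. r | ~q, w1
12. ~q, w1
13. ~(r | ~q), w2
14. ~r, w2
15. q, w2
16. r | ~q, w2
17. ~q, w2
Accessibility: w0Rw0, w0Rw1, w0Rw2, w1Rw1, w1Rw2, w2Rw2
Branch closes: q and ~q both at w2.
Every branch closes (one shown): valid in S4, hence also in S5 (every theorem of S4 is a theorem of S5).

S4, S5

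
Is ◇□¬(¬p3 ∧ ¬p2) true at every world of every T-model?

Tableau for the negation ¬◇□¬(¬p3 ∧ ¬p2):
1. ¬◇□¬(¬p3 ∧ ¬p2), w0
2. ¬□¬(¬p3 ∧ ¬p2), w0   [¬◇-rule on 1 via w0Rw0]
3. ¬p3 ∧ ¬p2, w1   [¬□-rule on 2: fresh world w1, w0Rw1]
4. ¬p3, w1   [∧-rule on 3]
5. ¬p2, w1   [∧-rule on 3]
6. ¬□¬(¬p3 ∧ ¬p2), w1   [¬◇-rule on 1 via w0Rw1]
7. ¬p3 ∧ ¬p2, w2   [¬□-rule on 6: fresh world w2, w1Rw2]
8. ¬p3, w2   [∧-rule on 7]
9. ¬p2, w2   [∧-rule on 7]
Accessibility: w0Rw0, w0Rw1, w1Rw1, w1Rw2, w2Rw2
The negation has an open branch (countermodel exists).

Not valid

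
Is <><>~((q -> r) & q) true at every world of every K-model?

Tableau for the negation ~<><>~((q -> r) & q):
1. ~<><>~((q -> r) & q), 0
The negation has an open branch (countermodel exists).

Not valid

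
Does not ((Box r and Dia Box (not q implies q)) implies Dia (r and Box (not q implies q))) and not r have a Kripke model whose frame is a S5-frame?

Unsatisfiable

1. not ((Box r and Dia Box (not q implies q)) implies Dia (r and Box (not q implies q))) and not r, w0
2. not ((Box r and Dia Box (not q implies q)) implies Dia (r and Box (not q implies q))), w0   [and-rule on 1]
3. not r, w0   [and-rule on 1]
4. Box r and Dia Box (not q implies q), w0   [neg-implies-rule on 2]
5. not Dia (r and Box (not q implies q)), w0   [neg-implies-rule on 2]
6. Box r, w0   [and-rule on 4]
7. Dia Box (not q implies q), w0   [and-rule on 4]
8. not (r and Box (not q implies q)), w0   [neg-Dia-rule on 5 via w0Rw0]
9. r, w0   [Box-rule on 6 via w0Rw0]
Accessibility: w0Rw0
Branch closes: r and not r both at w0.
Every branch closes; the branch above is one of them.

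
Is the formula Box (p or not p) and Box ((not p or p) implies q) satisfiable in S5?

1. Box (p or not p) and Box ((not p or p) implies q), w0
2. Box (p or not p), w0
3. Box ((not p or p) implies q), w0
4. p or not p, w0
5. (not p or p) implies q, w0
6. not p, w0
7. q, w0
Accessibility: w0Rw0

Satisfiable (open branch found)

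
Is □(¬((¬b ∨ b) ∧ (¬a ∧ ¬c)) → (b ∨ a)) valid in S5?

No, not valid

Tableau for the negation ¬□(¬((¬b ∨ b) ∧ (¬a ∧ ¬c)) → (b ∨ a)):
1. ¬□(¬((¬b ∨ b) ∧ (¬a ∧ ¬c)) → (b ∨ a)), 0
2. ¬(¬((¬b ∨ b) ∧ (¬a ∧ ¬c)) → (b ∨ a)), 1   [¬□-rule on 1: fresh world 1, 0R1]
3. ¬((¬b ∨ b) ∧ (¬a ∧ ¬c)), 1   [¬→-rule on 2]
4. ¬(b ∨ a), 1   [¬→-rule on 2]
5. ¬b, 1   [¬∨-rule on 4]
6. ¬a, 1   [¬∨-rule on 4]
7. ¬(¬a ∧ ¬c), 1   [¬∧-rule on 3 (branches; this branch)]
8. c, 1   [¬∧-rule on 7 (branches; this branch)]
Accessibility: 0R0, 0R1, 1R0, 1R1
The negation has an open branch (countermodel exists).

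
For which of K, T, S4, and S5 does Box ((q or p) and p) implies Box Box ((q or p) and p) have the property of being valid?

S4, S5

T-tableau for the negation not (Box ((q or p) and p) implies Box Box ((q or p) and p)):
1. not (Box ((q or p) and p) implies Box Box ((q or p) and p)), 0
2. Box ((q or p) and p), 0
3. not Box Box ((q or p) and p), 0
4. (q or p) and p, 0
5. q or p, 0
6. p, 0
7. not Box ((q or p) and p), 1
8. (q or p) and p, 1
9. q or p, 1
10. p, 1
11. not ((q or p) and p), 2
12. not p, 2
Accessibility: 0R0, 0R1, 1R1, 1R2, 2R2
Complete open branch: countermodel on a T-frame, so not valid in T, nor in K (the same frame is also a K-frame).
S4-tableau for the negation not (Box ((q or p) and p) implies Box Box ((q or p) and p)):
1. not (Box ((q or p) and p) implies Box Box ((q or p) and p)), 0
2. Box ((q or p) and p), 0
3. not Box Box ((q or p) and p), 0
4. (q or p) and p, 0
5. q or p, 0
6. p, 0
7. not Box ((q or p) and p), 1
8. (q or p) and p, 1
9. q or p, 1
10. p, 1
11. not ((q or p) and p), 2
12. (q or p) and p, 2
13. q or p, 2
14. p, 2
15. not (q or p), 2
16. not q, 2
17. not p, 2
Accessibility: 0R0, 0R1, 0R2, 1R1, 1R2, 2R2
Branch closes: p and not p both at 2.
Every branch closes (one shown): valid in S4, hence also in S5 (every theorem of S4 is a theorem of S5).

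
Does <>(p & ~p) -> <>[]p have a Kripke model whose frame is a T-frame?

Satisfiable

1. <>(p & ~p) -> <>[]p, 0
2. <>[]p, 0
3. []p, 1
4. p, 1
Accessibility: 0R0, 0R1, 1R1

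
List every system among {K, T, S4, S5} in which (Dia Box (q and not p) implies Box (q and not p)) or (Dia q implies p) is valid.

S5

S4-tableau for the negation not ((Dia Box (q and not p) implies Box (q and not p)) or (Dia q implies p)):
1. not ((Dia Box (q and not p) implies Box (q and not p)) or (Dia q implies p)), 0
2. not (Dia Box (q and not p) implies Box (q and not p)), 0   [neg-or-rule on 1]
3. not (Dia q implies p), 0   [neg-or-rule on 1]
4. Dia Box (q and not p), 0   [neg-implies-rule on 2]
5. not Box (q and not p), 0   [neg-implies-rule on 2]
6. Dia q, 0   [neg-implies-rule on 3]
7. not p, 0   [neg-implies-rule on 3]
8. Box (q and not p), 1   [Dia-rule on 4: fresh world 1, 0R1]
9. q and not p, 1   [Box-rule on 8 via 1R1]
10. q, 1   [and-rule on 9]
11. not p, 1   [and-rule on 9]
12. not (q and not p), 2   [neg-Box-rule on 5: fresh world 2, 0R2]
13. p, 2   [neg-and-rule on 12 (branches; this branch)]
14. q, 3   [Dia-rule on 6: fresh world 3, 0R3]
Accessibility: 0R0, 0R1, 0R2, 0R3, 1R1, 2R2, 3R3
Complete open branch: countermodel on an S4-frame, so not valid in S4, nor in K, T (the same frame is also a K-frame and a T-frame).
S5-tableau for the negation not ((Dia Box (q and not p) implies Box (q and not p)) or (Dia q implies p)):
1. not ((Dia Box (q and not p) implies Box (q and not p)) or (Dia q implies p)), 0
2. not (Dia Box (q and not p) implies Box (q and not p)), 0   [neg-or-rule on 1]
3. not (Dia q implies p), 0   [neg-or-rule on 1]
4. Dia Box (q and not p), 0   [neg-implies-rule on 2]
5. not Box (q and not p), 0   [neg-implies-rule on 2]
6. Dia q, 0   [neg-implies-rule on 3]
7. not p, 0   [neg-implies-rule on 3]
8. Box (q and not p), 1   [Dia-rule on 4: fresh world 1, 0R1]
9. q and not p, 0   [Box-rule on 8 via 1R0]
10. q, 0   [and-rule on 9]
11. q and not p, 1   [Box-rule on 8 via 1R1]
12. q, 1   [and-rule on 11]
13. not p, 1   [and-rule on 11]
14. not (q and not p), 2   [neg-Box-rule on 5: fresh world 2, 0R2]
15. q and not p, 2   [Box-rule on 8 via 1R2]
16. q, 2   [and-rule on 15]
17. not p, 2   [and-rule on 15]
18. p, 2   [neg-and-rule on 14 (branches; this branch)]
Accessibility: 0R0, 0R1, 0R2, 1R0, 1R1, 1R2, 2R0, 2R1, 2R2
Branch closes: p and not p both at 2.
Every branch closes (one shown): valid in S5.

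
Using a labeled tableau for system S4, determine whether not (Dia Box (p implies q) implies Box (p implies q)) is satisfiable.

Satisfiable

1. not (Dia Box (p implies q) implies Box (p implies q)), 0
2. Dia Box (p implies q), 0   [neg-implies-rule on 1]
3. not Box (p implies q), 0   [neg-implies-rule on 1]
4. Box (p implies q), 1   [Dia-rule on 2: fresh world 1, 0R1]
5. p implies q, 1   [Box-rule on 4 via 1R1]
6. q, 1   [implies-rule on 5 (branches; this branch)]
7. not (p implies q), 2   [neg-Box-rule on 3: fresh world 2, 0R2]
8. p, 2   [neg-implies-rule on 7]
9. not q, 2   [neg-implies-rule on 7]
Accessibility: 0R0, 0R1, 0R2, 1R1, 2R2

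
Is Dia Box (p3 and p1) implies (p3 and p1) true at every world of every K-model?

Tableau for the negation not (Dia Box (p3 and p1) implies (p3 and p1)):
1. not (Dia Box (p3 and p1) implies (p3 and p1)), w0
2. Dia Box (p3 and p1), w0
3. not (p3 and p1), w0
4. not p1, w0
5. Box (p3 and p1), w1
Accessibility: w0Rw1
The negation has an open branch (countermodel exists).

Not valid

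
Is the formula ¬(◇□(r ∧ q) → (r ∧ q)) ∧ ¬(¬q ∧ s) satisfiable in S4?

Satisfiable (open branch found)

1. ¬(◇□(r ∧ q) → (r ∧ q)) ∧ ¬(¬q ∧ s), w0
2. ¬(◇□(r ∧ q) → (r ∧ q)), w0   [∧-rule on 1]
3. ¬(¬q ∧ s), w0   [∧-rule on 1]
4. ◇□(r ∧ q), w0   [¬→-rule on 2]
5. ¬(r ∧ q), w0   [¬→-rule on 2]
6. ¬s, w0   [¬∧-rule on 3 (branches; this branch)]
7. ¬q, w0   [¬∧-rule on 5 (branches; this branch)]
8. □(r ∧ q), w1   [◇-rule on 4: fresh world w1, w0Rw1]
9. r ∧ q, w1   [□-rule on 8 via w1Rw1]
10. r, w1   [∧-rule on 9]
11. q, w1   [∧-rule on 9]
Accessibility: w0Rw0, w0Rw1, w1Rw1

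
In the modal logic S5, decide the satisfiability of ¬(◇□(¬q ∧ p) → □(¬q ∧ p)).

Unsatisfiable

1. ¬(◇□(¬q ∧ p) → □(¬q ∧ p)), u
2. ◇□(¬q ∧ p), u
3. ¬□(¬q ∧ p), u
4. □(¬q ∧ p), v
5. ¬q ∧ p, u
6. ¬q, u
7. p, u
8. ¬q ∧ p, v
9. ¬q, v
10. p, v
11. ¬(¬q ∧ p), w
12. ¬q ∧ p, w
13. ¬q, w
14. p, w
15. ¬p, w
Accessibility: uRu, uRv, uRw, vRu, vRv, vRw, wRu, wRv, wRw
Branch closes: p and ¬p both at w.
Every branch closes; the branch above is one of them.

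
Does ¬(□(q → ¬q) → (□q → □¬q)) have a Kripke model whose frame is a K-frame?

1. ¬(□(q → ¬q) → (□q → □¬q)), w0
2. □(q → ¬q), w0
3. ¬(□q → □¬q), w0
4. □q, w0
5. ¬□¬q, w0
6. q, w1
7. q → ¬q, w1
8. ¬q, w1
Accessibility: w0Rw1
Branch closes: q and ¬q both at w1.
(One branch shown.) All branches close.

Unsatisfiable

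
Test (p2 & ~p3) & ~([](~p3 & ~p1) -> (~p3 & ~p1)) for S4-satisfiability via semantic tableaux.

Unsatisfiable (every branch closes)

1. (p2 & ~p3) & ~([](~p3 & ~p1) -> (~p3 & ~p1)), 0
2. p2 & ~p3, 0
3. ~([](~p3 & ~p1) -> (~p3 & ~p1)), 0
4. p2, 0
5. ~p3, 0
6. [](~p3 & ~p1), 0
7. ~(~p3 & ~p1), 0
8. ~p3 & ~p1, 0
9. ~p1, 0
10. p1, 0
Accessibility: 0R0
Branch closes: p1 and ~p1 both at 0.
(One branch shown.) All branches close.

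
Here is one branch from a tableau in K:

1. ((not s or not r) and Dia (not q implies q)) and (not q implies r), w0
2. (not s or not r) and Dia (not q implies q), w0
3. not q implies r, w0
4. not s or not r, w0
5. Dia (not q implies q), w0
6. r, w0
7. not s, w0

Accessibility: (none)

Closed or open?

Open

There is no literal clash: for every atom and world, at most one sign appears.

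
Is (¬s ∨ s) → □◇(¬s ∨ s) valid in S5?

Tableau for the negation ¬((¬s ∨ s) → □◇(¬s ∨ s)):
1. ¬((¬s ∨ s) → □◇(¬s ∨ s)), u
2. ¬s ∨ s, u   [¬→-rule on 1]
3. ¬□◇(¬s ∨ s), u   [¬→-rule on 1]
4. s, u   [∨-rule on 2 (branches; this branch)]
5. ¬◇(¬s ∨ s), v   [¬□-rule on 3: fresh world v, uRv]
6. ¬(¬s ∨ s), u   [¬◇-rule on 5 via vRu]
7. ¬s, u   [¬∨-rule on 6]
Accessibility: uRu, uRv, vRu, vRv
Branch closes: s and ¬s both at u.
Every branch of the negation's tableau closes; the branch above is one of them.

Valid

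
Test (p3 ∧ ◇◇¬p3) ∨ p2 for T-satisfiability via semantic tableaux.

1. (p3 ∧ ◇◇¬p3) ∨ p2, 0
2. p2, 0
Accessibility: 0R0

Yes, satisfiable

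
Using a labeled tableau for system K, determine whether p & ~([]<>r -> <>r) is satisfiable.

1. p & ~([]<>r -> <>r), u
2. p, u   [&-rule on 1]
3. ~([]<>r -> <>r), u   [&-rule on 1]
4. []<>r, u   [~->-rule on 3]
5. ~<>r, u   [~->-rule on 3]

Satisfiable (open branch found)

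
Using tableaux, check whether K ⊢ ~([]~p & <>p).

Yes, valid

Tableau for the negation []~p & <>p:
1. []~p & <>p, 0
2. []~p, 0   [&-rule on 1]
3. <>p, 0   [&-rule on 1]
4. p, 1   [<>-rule on 3: fresh world 1, 0R1]
5. ~p, 1   [[]-rule on 2 via 0R1]
Accessibility: 0R1
Branch closes: p and ~p both at 1.
All branches of the negation close; one closing branch shown above.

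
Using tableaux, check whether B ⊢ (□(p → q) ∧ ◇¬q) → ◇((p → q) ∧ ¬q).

Yes, valid

Tableau for the negation ¬((□(p → q) ∧ ◇¬q) → ◇((p → q) ∧ ¬q)):
1. ¬((□(p → q) ∧ ◇¬q) → ◇((p → q) ∧ ¬q)), u
2. □(p → q) ∧ ◇¬q, u
3. ¬◇((p → q) ∧ ¬q), u
4. □(p → q), u
5. ◇¬q, u
6. ¬((p → q) ∧ ¬q), u
7. p → q, u
8. q, u
9. ¬q, v
10. ¬((p → q) ∧ ¬q), v
11. p → q, v
12. ¬(p → q), v
13. p, v
14. q, v
Accessibility: uRu, uRv, vRu, vRv
Branch closes: q and ¬q both at v.
Every branch of the negation's tableau closes; the branch above is one of them.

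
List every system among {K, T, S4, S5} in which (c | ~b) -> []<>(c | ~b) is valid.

S5-tableau for the negation ~((c | ~b) -> []<>(c | ~b)):
1. ~((c | ~b) -> []<>(c | ~b)), 0
2. c | ~b, 0
3. ~[]<>(c | ~b), 0
4. ~b, 0
5. ~<>(c | ~b), 1
6. ~(c | ~b), 0
7. ~c, 0
8. b, 0
Accessibility: 0R0, 0R1, 1R0, 1R1
Branch closes: b and ~b both at 0.
Every branch closes (one shown): valid in S5.
S4-tableau for the negation ~((c | ~b) -> []<>(c | ~b)):
1. ~((c | ~b) -> []<>(c | ~b)), 0
2. c | ~b, 0
3. ~[]<>(c | ~b), 0
4. ~b, 0
5. ~<>(c | ~b), 1
6. ~(c | ~b), 1
7. ~c, 1
8. b, 1
Accessibility: 0R0, 0R1, 1R1
Complete open branch: countermodel on an S4-frame, so not valid in S4, nor in K, T (the same frame is also a K-frame and a T-frame).

S5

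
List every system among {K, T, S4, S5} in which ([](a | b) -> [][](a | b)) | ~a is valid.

S4, S5

T-tableau for the negation ~(([](a | b) -> [][](a | b)) | ~a):
1. ~(([](a | b) -> [][](a | b)) | ~a), 0
2. ~([](a | b) -> [][](a | b)), 0
3. a, 0
4. [](a | b), 0
5. ~[][](a | b), 0
6. a | b, 0
7. b, 0
8. ~[](a | b), 1
9. a | b, 1
10. b, 1
11. ~(a | b), 2
12. ~a, 2
13. ~b, 2
Accessibility: 0R0, 0R1, 1R1, 1R2, 2R2
Complete open branch: countermodel on a T-frame, so not valid in T, nor in K (the same frame is also a K-frame).
S4-tableau for the negation ~(([](a | b) -> [][](a | b)) | ~a):
1. ~(([](a | b) -> [][](a | b)) | ~a), 0
2. ~([](a | b) -> [][](a | b)), 0
3. a, 0
4. [](a | b), 0
5. ~[][](a | b), 0
6. a | b, 0
7. b, 0
8. ~[](a | b), 1
9. a | b, 1
10. b, 1
11. ~(a | b), 2
12. ~a, 2
13. ~b, 2
14. a | b, 2
15. b, 2
Accessibility: 0R0, 0R1, 0R2, 1R1, 1R2, 2R2
Branch closes: b and ~b both at 2.
Every branch closes (one shown): valid in S4, hence also in S5 (every theorem of S4 is a theorem of S5).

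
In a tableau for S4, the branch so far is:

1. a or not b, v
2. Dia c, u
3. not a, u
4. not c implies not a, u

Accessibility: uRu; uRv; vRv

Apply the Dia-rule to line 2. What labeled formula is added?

a fresh world w with uRw, and c at w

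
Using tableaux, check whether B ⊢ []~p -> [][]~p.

Tableau for the negation ~([]~p -> [][]~p):
1. ~([]~p -> [][]~p), 0
2. []~p, 0
3. ~[][]~p, 0
4. ~p, 0
5. ~[]~p, 1
6. ~p, 1
7. p, 2
Accessibility: 0R0, 0R1, 1R0, 1R1, 1R2, 2R1, 2R2
The negation has an open branch (countermodel exists).

Not valid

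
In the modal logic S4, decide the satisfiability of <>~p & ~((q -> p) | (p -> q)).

Unsatisfiable (every branch closes)

1. <>~p & ~((q -> p) | (p -> q)), 0
2. <>~p, 0
3. ~((q -> p) | (p -> q)), 0
4. ~(q -> p), 0
5. ~(p -> q), 0
6. q, 0
7. ~p, 0
8. p, 0
9. ~q, 0
Accessibility: 0R0
Branch closes: p and ~p both at 0.
All branches of the tableau close; one closing branch shown above.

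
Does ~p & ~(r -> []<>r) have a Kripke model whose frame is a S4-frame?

Yes, satisfiable

1. ~p & ~(r -> []<>r), u
2. ~p, u
3. ~(r -> []<>r), u
4. r, u
5. ~[]<>r, u
6. ~<>r, v
7. ~r, v
Accessibility: uRu, uRv, vRv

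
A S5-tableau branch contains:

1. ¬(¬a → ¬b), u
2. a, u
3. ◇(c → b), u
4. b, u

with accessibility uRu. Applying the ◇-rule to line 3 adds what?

a fresh world v with uRv, and c → b at v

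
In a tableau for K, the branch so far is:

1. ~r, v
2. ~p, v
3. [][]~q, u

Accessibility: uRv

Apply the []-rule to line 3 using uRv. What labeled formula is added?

[]~q, v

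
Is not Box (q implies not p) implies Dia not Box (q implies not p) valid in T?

Tableau for the negation not (not Box (q implies not p) implies Dia not Box (q implies not p)):
1. not (not Box (q implies not p) implies Dia not Box (q implies not p)), 0
2. not Box (q implies not p), 0
3. not Dia not Box (q implies not p), 0
4. Box (q implies not p), 0
5. q implies not p, 0
6. not p, 0
7. not (q implies not p), 1
8. q, 1
9. p, 1
10. Box (q implies not p), 1
11. q implies not p, 1
12. not p, 1
Accessibility: 0R0, 0R1, 1R1
Branch closes: p and not p both at 1.
All branches of the negation close; one closing branch shown above.

Valid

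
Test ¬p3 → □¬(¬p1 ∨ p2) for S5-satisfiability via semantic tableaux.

1. ¬p3 → □¬(¬p1 ∨ p2), u
2. □¬(¬p1 ∨ p2), u   [→-rule on 1 (branches; this branch)]
3. ¬(¬p1 ∨ p2), u   [□-rule on 2 via uRu]
4. p1, u   [¬∨-rule on 3]
5. ¬p2, u   [¬∨-rule on 3]
Accessibility: uRu

Yes, satisfiable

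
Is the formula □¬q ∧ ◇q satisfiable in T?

1. □¬q ∧ ◇q, u
2. □¬q, u   [∧-rule on 1]
3. ◇q, u   [∧-rule on 1]
4. ¬q, u   [□-rule on 2 via uRu]
5. q, v   [◇-rule on 3: fresh world v, uRv]
6. ¬q, v   [□-rule on 2 via uRv]
Accessibility: uRu, uRv, vRv
Branch closes: q and ¬q both at v.
All branches of the tableau close; one closing branch shown above.

No, unsatisfiable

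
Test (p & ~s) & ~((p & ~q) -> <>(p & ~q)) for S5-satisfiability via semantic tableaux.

Unsatisfiable (every branch closes)

1. (p & ~s) & ~((p & ~q) -> <>(p & ~q)), u
2. p & ~s, u
3. ~((p & ~q) -> <>(p & ~q)), u
4. p, u
5. ~s, u
6. p & ~q, u
7. ~<>(p & ~q), u
8. ~q, u
9. ~(p & ~q), u
10. q, u
Accessibility: uRu
Branch closes: q and ~q both at u.
Every branch closes; the branch above is one of them.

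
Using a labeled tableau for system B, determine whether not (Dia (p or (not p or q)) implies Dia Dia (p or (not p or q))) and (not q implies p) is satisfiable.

1. not (Dia (p or (not p or q)) implies Dia Dia (p or (not p or q))) and (not q implies p), 0
2. not (Dia (p or (not p or q)) implies Dia Dia (p or (not p or q))), 0
3. not q implies p, 0
4. Dia (p or (not p or q)), 0
5. not Dia Dia (p or (not p or q)), 0
6. not Dia (p or (not p or q)), 0
7. not (p or (not p or q)), 0
8. not p, 0
9. not (not p or q), 0
10. p, 0
11. not q, 0
Accessibility: 0R0
Branch closes: p and not p both at 0.
(One branch shown.) All branches close.

Unsatisfiable (every branch closes)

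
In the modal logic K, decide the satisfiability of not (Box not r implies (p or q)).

Yes, satisfiable

1. not (Box not r implies (p or q)), w0
2. Box not r, w0
3. not (p or q), w0
4. not p, w0
5. not q, w0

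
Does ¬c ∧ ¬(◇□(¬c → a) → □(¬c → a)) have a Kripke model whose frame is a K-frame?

Yes, satisfiable

1. ¬c ∧ ¬(◇□(¬c → a) → □(¬c → a)), 0
2. ¬c, 0
3. ¬(◇□(¬c → a) → □(¬c → a)), 0
4. ◇□(¬c → a), 0
5. ¬□(¬c → a), 0
6. □(¬c → a), 1
7. ¬(¬c → a), 2
8. ¬c, 2
9. ¬a, 2
Accessibility: 0R1, 0R2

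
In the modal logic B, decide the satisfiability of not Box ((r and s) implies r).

Unsatisfiable (every branch closes)

1. not Box ((r and s) implies r), 0
2. not ((r and s) implies r), 1
3. r and s, 1
4. not r, 1
5. r, 1
6. s, 1
Accessibility: 0R0, 0R1, 1R0, 1R1
Branch closes: r and not r both at 1.
Every branch closes; the branch above is one of them.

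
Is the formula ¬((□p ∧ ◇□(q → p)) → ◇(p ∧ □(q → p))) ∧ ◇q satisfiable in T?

1. ¬((□p ∧ ◇□(q → p)) → ◇(p ∧ □(q → p))) ∧ ◇q, 0
2. ¬((□p ∧ ◇□(q → p)) → ◇(p ∧ □(q → p))), 0   [∧-rule on 1]
3. ◇q, 0   [∧-rule on 1]
4. □p ∧ ◇□(q → p), 0   [¬→-rule on 2]
5. ¬◇(p ∧ □(q → p)), 0   [¬→-rule on 2]
6. □p, 0   [∧-rule on 4]
7. ◇□(q → p), 0   [∧-rule on 4]
8. ¬(p ∧ □(q → p)), 0   [¬◇-rule on 5 via 0R0]
9. p, 0   [□-rule on 6 via 0R0]
10. ¬□(q → p), 0   [¬∧-rule on 8 (branches; this branch)]
11. q, 1   [◇-rule on 3: fresh world 1, 0R1]
12. ¬(p ∧ □(q → p)), 1   [¬◇-rule on 5 via 0R1]
13. p, 1   [□-rule on 6 via 0R1]
14. ¬□(q → p), 1   [¬∧-rule on 12 (branches; this branch)]
15. □(q → p), 2   [◇-rule on 7: fresh world 2, 0R2]
16. ¬(p ∧ □(q → p)), 2   [¬◇-rule on 5 via 0R2]
17. p, 2   [□-rule on 6 via 0R2]
18. q → p, 2   [□-rule on 15 via 2R2]
19. ¬□(q → p), 2   [¬∧-rule on 16 (branches; this branch)]
20. ¬(q → p), 3   [¬□-rule on 10: fresh world 3, 0R3]
21. q, 3   [¬→-rule on 20]
22. ¬p, 3   [¬→-rule on 20]
23. ¬(p ∧ □(q → p)), 3   [¬◇-rule on 5 via 0R3]
24. p, 3   [□-rule on 6 via 0R3]
Accessibility: 0R0, 0R1, 0R2, 0R3, 1R1, 2R2, 3R3
Branch closes: p and ¬p both at 3.
(One branch shown.) All branches close.

No, unsatisfiable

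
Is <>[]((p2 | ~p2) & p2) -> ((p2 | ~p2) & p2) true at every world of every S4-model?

Tableau for the negation ~(<>[]((p2 | ~p2) & p2) -> ((p2 | ~p2) & p2)):
1. ~(<>[]((p2 | ~p2) & p2) -> ((p2 | ~p2) & p2)), 0
2. <>[]((p2 | ~p2) & p2), 0
3. ~((p2 | ~p2) & p2), 0
4. ~p2, 0
5. []((p2 | ~p2) & p2), 1
6. (p2 | ~p2) & p2, 1
7. p2 | ~p2, 1
8. p2, 1
Accessibility: 0R0, 0R1, 1R1
The negation has an open branch (countermodel exists).

Not valid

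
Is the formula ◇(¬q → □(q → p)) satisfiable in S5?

Satisfiable

1. ◇(¬q → □(q → p)), w0
2. ¬q → □(q → p), w1   [◇-rule on 1: fresh world w1, w0Rw1]
3. □(q → p), w1   [→-rule on 2 (branches; this branch)]
4. q → p, w0   [□-rule on 3 via w1Rw0]
5. q → p, w1   [□-rule on 3 via w1Rw1]
6. p, w0   [→-rule on 4 (branches; this branch)]
7. p, w1   [→-rule on 5 (branches; this branch)]
Accessibility: w0Rw0, w0Rw1, w1Rw0, w1Rw1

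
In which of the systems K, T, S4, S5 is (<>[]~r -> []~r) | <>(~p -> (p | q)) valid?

S4-tableau for the negation ~((<>[]~r -> []~r) | <>(~p -> (p | q))):
1. ~((<>[]~r -> []~r) | <>(~p -> (p | q))), w0
2. ~(<>[]~r -> []~r), w0   [~|-rule on 1]
3. ~<>(~p -> (p | q)), w0   [~|-rule on 1]
4. <>[]~r, w0   [~->-rule on 2]
5. ~[]~r, w0   [~->-rule on 2]
6. ~(~p -> (p | q)), w0   [~<>-rule on 3 via w0Rw0]
7. ~p, w0   [~->-rule on 6]
8. ~(p | q), w0   [~->-rule on 6]
9. ~q, w0   [~|-rule on 8]
10. []~r, w1   [<>-rule on 4: fresh world w1, w0Rw1]
11. ~(~p -> (p | q)), w1   [~<>-rule on 3 via w0Rw1]
12. ~p, w1   [~->-rule on 11]
13. ~(p | q), w1   [~->-rule on 11]
14. ~q, w1   [~|-rule on 13]
15. ~r, w1   [[]-rule on 10 via w1Rw1]
16. r, w2   [~[]-rule on 5: fresh world w2, w0Rw2]
17. ~(~p -> (p | q)), w2   [~<>-rule on 3 via w0Rw2]
18. ~p, w2   [~->-rule on 17]
19. ~(p | q), w2   [~->-rule on 17]
20. ~q, w2   [~|-rule on 19]
Accessibility: w0Rw0, w0Rw1, w0Rw2, w1Rw1, w2Rw2
Complete open branch: countermodel on an S4-frame, so not valid in S4, nor in K, T (the same frame is also a K-frame and a T-frame).
S5-tableau for the negation ~((<>[]~r -> []~r) | <>(~p -> (p | q))):
1. ~((<>[]~r -> []~r) | <>(~p -> (p | q))), w0
2. ~(<>[]~r -> []~r), w0   [~|-rule on 1]
3. ~<>(~p -> (p | q)), w0   [~|-rule on 1]
4. <>[]~r, w0   [~->-rule on 2]
5. ~[]~r, w0   [~->-rule on 2]
6. ~(~p -> (p | q)), w0   [~<>-rule on 3 via w0Rw0]
7. ~p, w0   [~->-rule on 6]
8. ~(p | q), w0   [~->-rule on 6]
9. ~q, w0   [~|-rule on 8]
10. []~r, w1   [<>-rule on 4: fresh world w1, w0Rw1]
11. ~(~p -> (p | q)), w1   [~<>-rule on 3 via w0Rw1]
12. ~p, w1   [~->-rule on 11]
13. ~(p | q), w1   [~->-rule on 11]
14. ~q, w1   [~|-rule on 13]
15. ~r, w0   [[]-rule on 10 via w1Rw0]
16. ~r, w1   [[]-rule on 10 via w1Rw1]
17. r, w2   [~[]-rule on 5: fresh world w2, w0Rw2]
18. ~(~p -> (p | q)), w2   [~<>-rule on 3 via w0Rw2]
19. ~p, w2   [~->-rule on 18]
20. ~(p | q), w2   [~->-rule on 18]
21. ~q, w2   [~|-rule on 20]
22. ~r, w2   [[]-rule on 10 via w1Rw2]
Accessibility: w0Rw0, w0Rw1, w0Rw2, w1Rw0, w1Rw1, w1Rw2, w2Rw0, w2Rw1, w2Rw2
Branch closes: r and ~r both at w2.
Every branch closes (one shown): valid in S5.

S5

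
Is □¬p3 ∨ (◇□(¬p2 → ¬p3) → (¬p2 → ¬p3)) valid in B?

Tableau for the negation ¬(□¬p3 ∨ (◇□(¬p2 → ¬p3) → (¬p2 → ¬p3))):
1. ¬(□¬p3 ∨ (◇□(¬p2 → ¬p3) → (¬p2 → ¬p3))), u
2. ¬□¬p3, u
3. ¬(◇□(¬p2 → ¬p3) → (¬p2 → ¬p3)), u
4. ◇□(¬p2 → ¬p3), u
5. ¬(¬p2 → ¬p3), u
6. ¬p2, u
7. p3, u
8. p3, v
9. □(¬p2 → ¬p3), w
10. ¬p2 → ¬p3, u
11. ¬p2 → ¬p3, w
12. ¬p3, u
Accessibility: uRu, uRv, uRw, vRu, vRv, wRu, wRw
Branch closes: p3 and ¬p3 both at u.
All branches of the negation close; one closing branch shown above.

Valid in B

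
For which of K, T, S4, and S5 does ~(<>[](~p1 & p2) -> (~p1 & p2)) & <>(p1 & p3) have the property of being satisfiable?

K, T, S4

S4-tableau for the formula:
1. ~(<>[](~p1 & p2) -> (~p1 & p2)) & <>(p1 & p3), u
2. ~(<>[](~p1 & p2) -> (~p1 & p2)), u   [&-rule on 1]
3. <>(p1 & p3), u   [&-rule on 1]
4. <>[](~p1 & p2), u   [~->-rule on 2]
5. ~(~p1 & p2), u   [~->-rule on 2]
6. ~p2, u   [~&-rule on 5 (branches; this branch)]
7. p1 & p3, v   [<>-rule on 3: fresh world v, uRv]
8. p1, v   [&-rule on 7]
9. p3, v   [&-rule on 7]
10. [](~p1 & p2), w   [<>-rule on 4: fresh world w, uRw]
11. ~p1 & p2, w   [[]-rule on 10 via wRw]
12. ~p1, w   [&-rule on 11]
13. p2, w   [&-rule on 11]
Accessibility: uRu, uRv, uRw, vRv, wRw
Complete open branch: satisfiable in S4, hence also in K, T (this S4-model is also a K-model and a T-model).
S5-tableau for the formula:
1. ~(<>[](~p1 & p2) -> (~p1 & p2)) & <>(p1 & p3), u
2. ~(<>[](~p1 & p2) -> (~p1 & p2)), u   [&-rule on 1]
3. <>(p1 & p3), u   [&-rule on 1]
4. <>[](~p1 & p2), u   [~->-rule on 2]
5. ~(~p1 & p2), u   [~->-rule on 2]
6. ~p2, u   [~&-rule on 5 (branches; this branch)]
7. p1 & p3, v   [<>-rule on 3: fresh world v, uRv]
8. p1, v   [&-rule on 7]
9. p3, v   [&-rule on 7]
10. [](~p1 & p2), w   [<>-rule on 4: fresh world w, uRw]
11. ~p1 & p2, u   [[]-rule on 10 via wRu]
12. ~p1, u   [&-rule on 11]
13. p2, u   [&-rule on 11]
Accessibility: uRu, uRv, uRw, vRu, vRv, vRw, wRu, wRv, wRw
Branch closes: p2 and ~p2 both at u.
Every branch closes (one shown): unsatisfiable in S5.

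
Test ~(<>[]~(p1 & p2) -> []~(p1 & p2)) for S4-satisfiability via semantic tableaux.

1. ~(<>[]~(p1 & p2) -> []~(p1 & p2)), w0
2. <>[]~(p1 & p2), w0   [~->-rule on 1]
3. ~[]~(p1 & p2), w0   [~->-rule on 1]
4. []~(p1 & p2), w1   [<>-rule on 2: fresh world w1, w0Rw1]
5. ~(p1 & p2), w1   [[]-rule on 4 via w1Rw1]
6. ~p2, w1   [~&-rule on 5 (branches; this branch)]
7. p1 & p2, w2   [~[]-rule on 3: fresh world w2, w0Rw2]
8. p1, w2   [&-rule on 7]
9. p2, w2   [&-rule on 7]
Accessibility: w0Rw0, w0Rw1, w0Rw2, w1Rw1, w2Rw2

Yes, satisfiable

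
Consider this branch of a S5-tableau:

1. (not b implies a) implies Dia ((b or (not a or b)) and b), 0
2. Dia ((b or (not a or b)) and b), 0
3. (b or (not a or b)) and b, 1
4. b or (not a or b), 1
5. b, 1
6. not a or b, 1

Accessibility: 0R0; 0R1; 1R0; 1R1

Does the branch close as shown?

No, open

There is no literal clash: for every atom and world, at most one sign appears.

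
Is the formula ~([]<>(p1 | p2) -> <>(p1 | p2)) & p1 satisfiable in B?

Unsatisfiable (every branch closes)

1. ~([]<>(p1 | p2) -> <>(p1 | p2)) & p1, w0
2. ~([]<>(p1 | p2) -> <>(p1 | p2)), w0
3. p1, w0
4. []<>(p1 | p2), w0
5. ~<>(p1 | p2), w0
6. <>(p1 | p2), w0
7. ~(p1 | p2), w0
8. ~p1, w0
9. ~p2, w0
Accessibility: w0Rw0
Branch closes: p1 and ~p1 both at w0.
(One branch shown.) All branches close.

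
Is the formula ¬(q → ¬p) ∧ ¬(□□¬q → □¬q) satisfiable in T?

Unsatisfiable (every branch closes)

1. ¬(q → ¬p) ∧ ¬(□□¬q → □¬q), w0
2. ¬(q → ¬p), w0
3. ¬(□□¬q → □¬q), w0
4. q, w0
5. p, w0
6. □□¬q, w0
7. ¬□¬q, w0
8. □¬q, w0
9. ¬q, w0
Accessibility: w0Rw0
Branch closes: q and ¬q both at w0.
All branches of the tableau close; one closing branch shown above.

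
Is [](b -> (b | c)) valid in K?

Tableau for the negation ~[](b -> (b | c)):
1. ~[](b -> (b | c)), 0
2. ~(b -> (b | c)), 1
3. b, 1
4. ~(b | c), 1
5. ~b, 1
6. ~c, 1
Accessibility: 0R1
Branch closes: b and ~b both at 1.
All branches of the negation close; one closing branch shown above.

Yes, valid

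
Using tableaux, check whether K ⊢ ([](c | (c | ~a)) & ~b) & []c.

Tableau for the negation ~(([](c | (c | ~a)) & ~b) & []c):
1. ~(([](c | (c | ~a)) & ~b) & []c), 0
2. ~[]c, 0
3. ~c, 1
Accessibility: 0R1
The negation has an open branch (countermodel exists).

Invalid (countermodel exists)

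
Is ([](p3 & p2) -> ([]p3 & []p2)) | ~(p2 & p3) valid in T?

Tableau for the negation ~(([](p3 & p2) -> ([]p3 & []p2)) | ~(p2 & p3)):
1. ~(([](p3 & p2) -> ([]p3 & []p2)) | ~(p2 & p3)), 0
2. ~([](p3 & p2) -> ([]p3 & []p2)), 0
3. p2 & p3, 0
4. [](p3 & p2), 0
5. ~([]p3 & []p2), 0
6. p2, 0
7. p3, 0
8. p3 & p2, 0
9. ~[]p2, 0
10. ~p2, 1
11. p3 & p2, 1
12. p3, 1
13. p2, 1
Accessibility: 0R0, 0R1, 1R1
Branch closes: p2 and ~p2 both at 1.
All branches of the negation close; one closing branch shown above.

Valid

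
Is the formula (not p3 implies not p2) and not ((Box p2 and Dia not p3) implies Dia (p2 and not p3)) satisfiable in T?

No, unsatisfiable

1. (not p3 implies not p2) and not ((Box p2 and Dia not p3) implies Dia (p2 and not p3)), u
2. not p3 implies not p2, u
3. not ((Box p2 and Dia not p3) implies Dia (p2 and not p3)), u
4. Box p2 and Dia not p3, u
5. not Dia (p2 and not p3), u
6. Box p2, u
7. Dia not p3, u
8. not (p2 and not p3), u
9. p2, u
10. p3, u
11. not p3, v
12. not (p2 and not p3), v
13. p2, v
14. p3, v
Accessibility: uRu, uRv, vRv
Branch closes: p3 and not p3 both at v.
Every branch closes; the branch above is one of them.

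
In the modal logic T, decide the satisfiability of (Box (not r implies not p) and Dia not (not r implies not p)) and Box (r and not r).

Unsatisfiable (every branch closes)

1. (Box (not r implies not p) and Dia not (not r implies not p)) and Box (r and not r), 0
2. Box (not r implies not p) and Dia not (not r implies not p), 0
3. Box (r and not r), 0
4. Box (not r implies not p), 0
5. Dia not (not r implies not p), 0
6. r and not r, 0
7. r, 0
8. not r, 0
Accessibility: 0R0
Branch closes: r and not r both at 0.
All branches of the tableau close; one closing branch shown above.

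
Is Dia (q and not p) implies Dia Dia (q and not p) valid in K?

Tableau for the negation not (Dia (q and not p) implies Dia Dia (q and not p)):
1. not (Dia (q and not p) implies Dia Dia (q and not p)), u
2. Dia (q and not p), u   [neg-implies-rule on 1]
3. not Dia Dia (q and not p), u   [neg-implies-rule on 1]
4. q and not p, v   [Dia-rule on 2: fresh world v, uRv]
5. q, v   [and-rule on 4]
6. not p, v   [and-rule on 4]
7. not Dia (q and not p), v   [neg-Dia-rule on 3 via uRv]
Accessibility: uRv
The negation has an open branch (countermodel exists).

Not valid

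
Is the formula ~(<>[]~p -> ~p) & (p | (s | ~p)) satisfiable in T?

1. ~(<>[]~p -> ~p) & (p | (s | ~p)), 0
2. ~(<>[]~p -> ~p), 0
3. p | (s | ~p), 0
4. <>[]~p, 0
5. p, 0
6. s | ~p, 0
7. s, 0
8. []~p, 1
9. ~p, 1
Accessibility: 0R0, 0R1, 1R1

Satisfiable (open branch found)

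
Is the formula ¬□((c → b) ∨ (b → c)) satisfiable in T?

1. ¬□((c → b) ∨ (b → c)), w0
2. ¬((c → b) ∨ (b → c)), w1   [¬□-rule on 1: fresh world w1, w0Rw1]
3. ¬(c → b), w1   [¬∨-rule on 2]
4. ¬(b → c), w1   [¬∨-rule on 2]
5. c, w1   [¬→-rule on 3]
6. ¬b, w1   [¬→-rule on 3]
7. b, w1   [¬→-rule on 4]
8. ¬c, w1   [¬→-rule on 4]
Accessibility: w0Rw0, w0Rw1, w1Rw1
Branch closes: b and ¬b both at w1.
Every branch closes; the branch above is one of them.

No, unsatisfiable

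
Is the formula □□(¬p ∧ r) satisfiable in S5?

Satisfiable

1. □□(¬p ∧ r), 0
2. □(¬p ∧ r), 0
3. ¬p ∧ r, 0
4. ¬p, 0
5. r, 0
Accessibility: 0R0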